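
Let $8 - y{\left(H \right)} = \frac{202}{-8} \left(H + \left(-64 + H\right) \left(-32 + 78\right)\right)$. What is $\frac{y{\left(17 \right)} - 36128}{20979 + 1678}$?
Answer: $- \frac{361125}{90628} \approx -3.9847$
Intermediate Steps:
$y{\left(H \right)} = -74328 + \frac{4747 H}{4}$ ($y{\left(H \right)} = 8 - \frac{202}{-8} \left(H + \left(-64 + H\right) \left(-32 + 78\right)\right) = 8 - 202 \left(- \frac{1}{8}\right) \left(H + \left(-64 + H\right) 46\right) = 8 - - \frac{101 \left(H + \left(-2944 + 46 H\right)\right)}{4} = 8 - - \frac{101 \left(-2944 + 47 H\right)}{4} = 8 - \left(74336 - \frac{4747 H}{4}\right) = 8 + \left(-74336 + \frac{4747 H}{4}\right) = -74328 + \frac{4747 H}{4}$)
$\frac{y{\left(17 \right)} - 36128}{20979 + 1678} = \frac{\left(-74328 + \frac{4747}{4} \cdot 17\right) - 36128}{20979 + 1678} = \frac{\left(-74328 + \frac{80699}{4}\right) - 36128}{22657} = \left(- \frac{216613}{4} - 36128\right) \frac{1}{22657} = \left(- \frac{361125}{4}\right) \frac{1}{22657} = - \frac{361125}{90628}$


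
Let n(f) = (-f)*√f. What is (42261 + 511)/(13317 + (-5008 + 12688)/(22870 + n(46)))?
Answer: 24822594097314628/7728673497807633 - 1259207680*√46/7728673497807633 ≈ 3.2118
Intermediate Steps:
n(f) = -f^(3/2)
(42261 + 511)/(13317 + (-5008 + 12688)/(22870 + n(46))) = (42261 + 511)/(13317 + (-5008 + 12688)/(22870 - 46^(3/2))) = 42772/(13317 + 7680/(22870 - 46*√46))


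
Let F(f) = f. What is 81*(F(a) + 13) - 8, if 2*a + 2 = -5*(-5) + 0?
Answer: 3953/2 ≈ 1976.5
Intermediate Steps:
a = 23/2 (a = -1 + (-5*(-5) + 0)/2 = -1 + (25 + 0)/2 = -1 + (1/2)*25 = -1 + 25/2 = 23/2 ≈ 11.500)
81*(F(a) + 13) - 8 = 81*(23/2 + 13) - 8 = 81*(49/2) - 8 = 3969/2 - 8 = 3953/2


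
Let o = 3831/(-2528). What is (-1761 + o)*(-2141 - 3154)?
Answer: 23592608505/2528 ≈ 9.3325e+6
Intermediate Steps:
o = -3831/2528 (o = 3831*(-1/2528) = -3831/2528 ≈ -1.5154)
(-1761 + o)*(-2141 - 3154) = (-1761 - 3831/2528)*(-2141 - 3154) = -4455639/2528*(-5295) = 23592608505/2528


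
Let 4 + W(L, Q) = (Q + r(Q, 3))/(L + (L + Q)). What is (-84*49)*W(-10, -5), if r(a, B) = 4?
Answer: 407484/25 ≈ 16299.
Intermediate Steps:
W(L, Q) = -4 + (4 + Q)/(Q + 2*L) (W(L, Q) = -4 + (Q + 4)/(L + (L + Q)) = -4 + (4 + Q)/(Q + 2*L))
(-84*49)*W(-10, -5) = (-84*49)*((4 - 8*(-10) - 3*(-5))/(-5 + 2*(-10))) = -4116*(4 + 80 + 15)/(-5 - 20) = -4116*99/(-25) = -(-4116)*99/25 = -4116*(-99/25) = 407484/25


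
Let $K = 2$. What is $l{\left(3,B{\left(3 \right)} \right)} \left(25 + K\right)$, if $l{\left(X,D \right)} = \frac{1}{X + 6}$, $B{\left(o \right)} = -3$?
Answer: $3$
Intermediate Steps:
$l{\left(X,D \right)} = \frac{1}{6 + X}$
$l{\left(3,B{\left(3 \right)} \right)} \left(25 + K\right) = \frac{25 + 2}{6 + 3} = \frac{1}{9} \cdot 27 = 3$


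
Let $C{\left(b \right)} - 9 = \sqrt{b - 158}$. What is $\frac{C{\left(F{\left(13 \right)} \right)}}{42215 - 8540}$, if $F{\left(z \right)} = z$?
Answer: $\frac{3}{11225} + \frac{i \sqrt{145}}{33675} \approx 0.00026726 + 0.00035758 i$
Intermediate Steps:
$C{\left(b \right)} = 9 + \sqrt{-158 + b}$ ($C{\left(b \right)} = 9 + \sqrt{b - 158} = 9 + \sqrt{-158 + b}$)
$\frac{C{\left(F{\left(13 \right)} \right)}}{42215 - 8540} = \frac{9 + \sqrt{-158 + 13}}{42215 - 8540} = \frac{9 + \sqrt{-145}}{33675} = \left(9 + i \sqrt{145}\right) \frac{1}{33675} = \frac{3}{11225} + \frac{i \sqrt{145}}{33675}$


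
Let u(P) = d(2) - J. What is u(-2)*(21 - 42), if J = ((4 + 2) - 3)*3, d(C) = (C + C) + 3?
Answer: 42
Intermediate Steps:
d(C) = 3 + 2*C (d(C) = 2*C + 3 = 3 + 2*C)
J = 9 (J = (6 - 3)*3 = 3*3 = 9)
u(P) = -2 (u(P) = (3 + 2*2) - 1*9 = (3 + 4) - 9 = 7 - 9 = -2)
u(-2)*(21 - 42) = -2*(21 - 42) = -2*(-21) = 42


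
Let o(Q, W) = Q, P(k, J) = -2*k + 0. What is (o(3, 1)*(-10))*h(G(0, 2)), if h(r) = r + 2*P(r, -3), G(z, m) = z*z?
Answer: 0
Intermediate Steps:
G(z, m) = z**2
P(k, J) = -2*k
h(r) = -3*r (h(r) = r + 2*(-2*r) = r - 4*r = -3*r)
(o(3, 1)*(-10))*h(G(0, 2)) = (3*(-10))*(-3*0**2) = -(-90)*0 = -30*0 = 0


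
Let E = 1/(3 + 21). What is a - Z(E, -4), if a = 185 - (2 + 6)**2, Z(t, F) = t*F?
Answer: 727/6 ≈ 121.17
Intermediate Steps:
E = 1/24 ≈ 0.041667
Z(t, F) = F*t
a = 121 (a = 185 - 1*8**2 = 185 - 1*64 = 185 - 64 = 121)
a - Z(E, -4) = 121 - (-4)/24 = 121 - 1*(-1/6) = 121 + 1/6 = 727/6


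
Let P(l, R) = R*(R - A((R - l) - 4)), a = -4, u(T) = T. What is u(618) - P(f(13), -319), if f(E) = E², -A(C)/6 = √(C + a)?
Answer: -101143 + 7656*I*√31 ≈ -1.0114e+5 + 42627.0*I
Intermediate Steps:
A(C) = -6*√(-4 + C) (A(C) = -6*√(C - 4) = -6*√(-4 + C))
P(l, R) = R*(R + 6*√(-8 + R - l)) (P(l, R) = R*(R - (-6)*√(-4 + ((R - l) - 4))) = R*(R - (-6)*√(-4 + (-4 + R - l))) = R*(R - (-6)*√(-8 + R - l)) = R*(R + 6*√(-8 + R - l)))
u(618) - P(f(13), -319) = 618 - (-319)*(-319 + 6*√(-8 - 319 - 1*13²)) = 618 - (-319)*(-319 + 6*√(-8 - 319 - 1*169)) = 618 - (-319)*(-319 + 6*√(-8 - 319 - 169)) = 618 - (-319)*(-319 + 6*√(-496)) = 618 - (-319)*(-319 + 6*(4*I*√31)) = 618 - (-319)*(-319 + 24*I*√31) = 618 - (101761 - 7656*I*√31) = 618 + (-101761 + 7656*I*√31) = -101143 + 7656*I*√31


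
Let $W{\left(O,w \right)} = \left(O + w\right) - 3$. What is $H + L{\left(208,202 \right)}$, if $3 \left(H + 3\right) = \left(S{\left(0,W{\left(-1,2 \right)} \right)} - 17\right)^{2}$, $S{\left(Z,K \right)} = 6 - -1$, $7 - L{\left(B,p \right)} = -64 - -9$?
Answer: $\frac{277}{3} \approx 92.333$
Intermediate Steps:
$W{\left(O,w \right)} = -3 + O + w$
$L{\left(B,p \right)} = 62$ ($L{\left(B,p \right)} = 7 - \left(-64 - -9\right) = 7 - \left(-64 + 9\right) = 7 - -55 = 7 + 55 = 62$)
$S{\left(Z,K \right)} = 7$ ($S{\left(Z,K \right)} = 6 + 1 = 7$)
$H = \frac{91}{3}$ ($H = -3 + \frac{\left(7 - 17\right)^{2}}{3} = -3 + \frac{\left(-10\right)^{2}}{3} = -3 + \frac{1}{3} \cdot 100 = -3 + \frac{100}{3} = \frac{91}{3} \approx 30.333$)
$H + L{\left(208,202 \right)} = \frac{91}{3} + 62 = \frac{277}{3}$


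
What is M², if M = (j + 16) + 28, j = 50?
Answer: 8836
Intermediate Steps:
M = 94 (M = (50 + 16) + 28 = 66 + 28 = 94)
M² = 94² = 8836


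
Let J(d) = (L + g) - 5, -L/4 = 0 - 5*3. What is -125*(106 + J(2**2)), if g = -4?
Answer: -19625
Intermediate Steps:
L = 60 (L = -4*(0 - 5*3) = -4*(0 - 15) = -4*(-15) = 60)
J(d) = 51 (J(d) = (60 - 4) - 5 = 56 - 5 = 51)
-125*(106 + J(2**2)) = -125*(106 + 51) = -125*157 = -19625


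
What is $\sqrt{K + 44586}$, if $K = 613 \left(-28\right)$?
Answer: $\sqrt{27422} \approx 165.6$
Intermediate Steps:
$K = -17164$
$\sqrt{K + 44586} = \sqrt{-17164 + 44586} = \sqrt{27422}$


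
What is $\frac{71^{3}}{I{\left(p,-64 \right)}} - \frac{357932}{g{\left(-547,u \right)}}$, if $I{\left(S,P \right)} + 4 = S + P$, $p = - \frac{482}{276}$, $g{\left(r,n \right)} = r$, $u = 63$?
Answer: $- \frac{23572174246}{5264875} \approx -4477.3$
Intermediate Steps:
$p = - \frac{241}{138}$ ($p = \left(-482\right) \frac{1}{276} = - \frac{241}{138} \approx -1.7464$)
$I{\left(S,P \right)} = -4 + P + S$ ($I{\left(S,P \right)} = -4 + \left(S + P\right) = -4 + \left(P + S\right) = -4 + P + S$)
$\frac{71^{3}}{I{\left(p,-64 \right)}} - \frac{357932}{g{\left(-547,u \right)}} = \frac{71^{3}}{-4 - 64 - \frac{241}{138}} - \frac{357932}{-547} = \frac{357911}{- \frac{9625}{138}} - - \frac{357932}{547} = 357911 \left(- \frac{138}{9625}\right) + \frac{357932}{547} = - \frac{49391718}{9625} + \frac{357932}{547} = - \frac{23572174246}{5264875}$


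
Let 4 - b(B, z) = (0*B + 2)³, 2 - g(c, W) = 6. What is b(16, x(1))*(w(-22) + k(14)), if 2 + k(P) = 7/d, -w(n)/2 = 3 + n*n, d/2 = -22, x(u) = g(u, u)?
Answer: 42951/11 ≈ 3904.6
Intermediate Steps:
g(c, W) = -4 (g(c, W) = 2 - 1*6 = 2 - 6 = -4)
x(u) = -4
d = -44 (d = 2*(-22) = -44)
w(n) = -6 - 2*n² (w(n) = -2*(3 + n*n) = -2*(3 + n²) = -6 - 2*n²)
k(P) = -95/44 (k(P) = -2 + 7/(-44) = -2 + 7*(-1/44) = -2 - 7/44 = -95/44)
b(B, z) = -4 (b(B, z) = 4 - (0*B + 2)³ = 4 - (0 + 2)³ = 4 - 1*2³ = 4 - 1*8 = 4 - 8 = -4)
b(16, x(1))*(w(-22) + k(14)) = -4*((-6 - 2*(-22)²) - 95/44) = -4*((-6 - 2*484) - 95/44) = -4*((-6 - 968) - 95/44) = -4*(-974 - 95/44) = -4*(-42951/44) = 42951/11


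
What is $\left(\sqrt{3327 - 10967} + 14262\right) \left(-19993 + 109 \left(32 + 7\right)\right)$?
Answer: $-224512404 - 31484 i \sqrt{1910} \approx -2.2451 \cdot 10^{8} - 1.376 \cdot 10^{6} i$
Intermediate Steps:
$\left(\sqrt{3327 - 10967} + 14262\right) \left(-19993 + 109 \left(32 + 7\right)\right) = \left(\sqrt{-7640} + 14262\right) \left(-19993 + 109 \cdot 39\right) = \left(2 i \sqrt{1910} + 14262\right) \left(-19993 + 4251\right) = \left(14262 + 2 i \sqrt{1910}\right) \left(-15742\right) = -224512404 - 31484 i \sqrt{1910}$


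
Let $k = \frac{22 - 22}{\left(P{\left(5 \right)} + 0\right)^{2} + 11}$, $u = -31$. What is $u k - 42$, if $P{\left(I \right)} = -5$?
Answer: $-42$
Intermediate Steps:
$k = 0$ ($k = \frac{22 - 22}{\left(-5 + 0\right)^{2} + 11} = \frac{0}{\left(-5\right)^{2} + 11} = \frac{0}{25 + 11} = \frac{0}{36} = 0 \cdot \frac{1}{36} = 0$)
$u k - 42 = \left(-31\right) 0 - 42 = 0 - 42 = -42$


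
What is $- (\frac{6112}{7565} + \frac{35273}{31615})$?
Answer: $- \frac{18402845}{9566699} \approx -1.9236$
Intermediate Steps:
$- (\frac{6112}{7565} + \frac{35273}{31615}) = \left(-1\right) \frac{18402845}{9566699} = - \frac{18402845}{9566699}$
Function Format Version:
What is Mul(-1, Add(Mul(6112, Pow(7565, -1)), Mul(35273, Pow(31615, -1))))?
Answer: Rational(-18402845, 9566699) ≈ -1.9236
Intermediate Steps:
Mul(-1, Add(Mul(6112, Pow(7565, -1)), Mul(35273, Pow(31615, -1)))) = Mul(-1, Add(Mul(6112, Rational(1, 7565)), Mul(35273, Rational(1, 31615)))) = Mul(-1, Add(Rational(6112, 7565), Rational(35273, 31615))) = Mul(-1, Rational(18402845, 9566699)) = Rational(-18402845, 9566699)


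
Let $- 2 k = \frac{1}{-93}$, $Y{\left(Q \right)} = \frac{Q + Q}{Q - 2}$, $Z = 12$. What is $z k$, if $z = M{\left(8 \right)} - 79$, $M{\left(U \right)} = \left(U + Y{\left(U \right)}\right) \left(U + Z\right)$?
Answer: $\frac{13}{18} \approx 0.72222$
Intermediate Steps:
$Y{\left(Q \right)} = \frac{2 Q}{-2 + Q}$
$M{\left(U \right)} = \left(12 + U\right) \left(U + \frac{2 U}{-2 + U}\right)$ ($M{\left(U \right)} = \left(U + \frac{2 U}{-2 + U}\right) \left(U + 12\right) = \left(U + \frac{2 U}{-2 + U}\right) \left(12 + U\right) = \left(12 + U\right) \left(U + \frac{2 U}{-2 + U}\right)$)
$k = \frac{1}{186}$ ($k = - \frac{1}{2 \left(-93\right)} = \left(- \frac{1}{2}\right) \left(- \frac{1}{93}\right) = \frac{1}{186} \approx 0.0053763$)
$z = \frac{403}{3}$ ($z = \frac{8^{2} \left(12 + 8\right)}{-2 + 8} - 79 = 64 \cdot \frac{1}{6} \cdot 20 - 79 = \frac{640}{3} - 79 = \frac{403}{3} \approx 134.33$)
$z k = \frac{403}{3} \cdot \frac{1}{186} = \frac{13}{18}$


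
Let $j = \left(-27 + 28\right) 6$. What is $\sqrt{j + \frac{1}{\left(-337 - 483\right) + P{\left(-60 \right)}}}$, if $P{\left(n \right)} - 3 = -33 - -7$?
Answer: $\frac{\sqrt{4263051}}{843} \approx 2.4492$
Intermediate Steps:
$P{\left(n \right)} = -23$ ($P{\left(n \right)} = 3 - 26 = -23$)
$j = 6$ ($j = 1 \cdot 6 = 6$)
$\sqrt{j + \frac{1}{\left(-337 - 483\right) + P{\left(-60 \right)}}} = \sqrt{6 + \frac{1}{\left(-337 - 483\right) - 23}} = \sqrt{6 + \frac{1}{-820 - 23}} = \sqrt{6 + \frac{1}{-843}} = \sqrt{6 - \frac{1}{843}} = \sqrt{\frac{5057}{843}} = \frac{\sqrt{4263051}}{843}$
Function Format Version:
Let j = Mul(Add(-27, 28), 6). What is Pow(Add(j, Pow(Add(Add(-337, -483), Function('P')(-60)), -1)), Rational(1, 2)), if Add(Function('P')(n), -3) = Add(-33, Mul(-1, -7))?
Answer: Mul(Rational(1, 843), Pow(4263051, Rational(1, 2))) ≈ 2.4492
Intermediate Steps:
Function('P')(n) = -23 (Function('P')(n) = Add(3, Add(-33, Mul(-1, -7))) = Add(3, Add(-33, 7)) = Add(3, -26) = -23)
j = 6 (j = Mul(1, 6) = 6)
Pow(Add(j, Pow(Add(Add(-337, -483), Function('P')(-60)), -1)), Rational(1, 2)) = Pow(Add(6, Pow(Add(Add(-337, -483), -23), -1)), Rational(1, 2)) = Pow(Add(6, Pow(Add(-820, -23), -1)), Rational(1, 2)) = Pow(Add(6, Pow(-843, -1)), Rational(1, 2)) = Pow(Add(6, Rational(-1, 843)), Rational(1, 2)) = Pow(Rational(5057, 843), Rational(1, 2)) = Mul(Rational(1, 843), Pow(4263051, Rational(1, 2)))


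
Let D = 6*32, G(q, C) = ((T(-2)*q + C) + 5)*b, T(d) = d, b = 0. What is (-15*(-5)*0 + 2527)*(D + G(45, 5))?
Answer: 485184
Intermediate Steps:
G(q, C) = 0 (G(q, C) = ((-2*q + C) + 5)*0 = ((C - 2*q) + 5)*0 = (5 + C - 2*q)*0 = 0)
D = 192
(-15*(-5)*0 + 2527)*(D + G(45, 5)) = (-15*(-5)*0 + 2527)*(192 + 0) = (75*0 + 2527)*192 = (0 + 2527)*192 = 2527*192 = 485184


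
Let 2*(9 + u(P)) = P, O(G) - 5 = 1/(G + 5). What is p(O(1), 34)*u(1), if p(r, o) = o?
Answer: -289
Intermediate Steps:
O(G) = 5 + 1/(5 + G) (O(G) = 5 + 1/(G + 5) = 5 + 1/(5 + G))
u(P) = -9 + P/2
p(O(1), 34)*u(1) = 34*(-9 + (1/2)*1) = 34*(-9 + 1/2) = 34*(-17/2) = -289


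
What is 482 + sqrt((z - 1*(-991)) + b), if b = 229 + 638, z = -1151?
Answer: 482 + sqrt(707) ≈ 508.59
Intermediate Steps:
b = 867
482 + sqrt((z - 1*(-991)) + b) = 482 + sqrt((-1151 - 1*(-991)) + 867) = 482 + sqrt((-1151 + 991) + 867) = 482 + sqrt(-160 + 867) = 482 + sqrt(707)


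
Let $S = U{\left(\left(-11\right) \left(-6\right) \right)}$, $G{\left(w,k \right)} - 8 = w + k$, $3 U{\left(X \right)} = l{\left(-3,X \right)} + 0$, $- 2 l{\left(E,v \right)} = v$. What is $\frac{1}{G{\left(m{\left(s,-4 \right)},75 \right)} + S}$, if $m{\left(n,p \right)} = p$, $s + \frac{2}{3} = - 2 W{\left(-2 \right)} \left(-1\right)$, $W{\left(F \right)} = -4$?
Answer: $\frac{1}{68} \approx 0.014706$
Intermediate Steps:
$l{\left(E,v \right)} = - \frac{v}{2}$
$s = - \frac{26}{3}$ ($s = - \frac{2}{3} + \left(-2\right) \left(-4\right) \left(-1\right) = - \frac{2}{3} + 8 \left(-1\right) = - \frac{2}{3} - 8 = - \frac{26}{3} \approx -8.6667$)
$U{\left(X \right)} = - \frac{X}{6}$ ($U{\left(X \right)} = \frac{- \frac{X}{2} + 0}{3} = \frac{\left(- \frac{1}{2}\right) X}{3} = - \frac{X}{6}$)
$G{\left(w,k \right)} = 8 + k + w$ ($G{\left(w,k \right)} = 8 + \left(w + k\right) = 8 + \left(k + w\right) = 8 + k + w$)
$S = -11$ ($S = - \frac{\left(-11\right) \left(-6\right)}{6} = \left(- \frac{1}{6}\right) 66 = -11$)
$\frac{1}{G{\left(m{\left(s,-4 \right)},75 \right)} + S} = \frac{1}{\left(8 + 75 - 4\right) - 11} = \frac{1}{79 - 11} = \frac{1}{68}$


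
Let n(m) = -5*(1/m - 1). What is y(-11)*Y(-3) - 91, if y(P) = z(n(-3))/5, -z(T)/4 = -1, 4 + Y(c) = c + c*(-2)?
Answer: -459/5 ≈ -91.800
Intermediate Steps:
n(m) = 5 - 5/m (n(m) = -5*(-1 + 1/m) = 5 - 5/m)
Y(c) = -4 - c (Y(c) = -4 + (c + c*(-2)) = -4 + (c - 2*c) = -4 - c)
z(T) = 4 (z(T) = -4*(-1) = 4)
y(P) = 4/5
y(-11)*Y(-3) - 91 = 4*(-4 - 1*(-3))/5 - 91 = 4*(-4 + 3)/5 - 91 = (4/5)*(-1) - 91 = -4/5 - 91 = -459/5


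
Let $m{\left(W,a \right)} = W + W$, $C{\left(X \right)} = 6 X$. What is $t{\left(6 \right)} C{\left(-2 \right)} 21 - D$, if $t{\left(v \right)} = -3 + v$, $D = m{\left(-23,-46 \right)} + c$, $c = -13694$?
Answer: $12984$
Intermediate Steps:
$m{\left(W,a \right)} = 2 W$
$D = -13740$ ($D = 2 \left(-23\right) - 13694 = -46 - 13694 = -13740$)
$t{\left(6 \right)} C{\left(-2 \right)} 21 - D = \left(-3 + 6\right) 6 \left(-2\right) 21 - -13740 = 3 \left(-12\right) 21 + 13740 = \left(-36\right) 21 + 13740 = -756 + 13740 = 12984$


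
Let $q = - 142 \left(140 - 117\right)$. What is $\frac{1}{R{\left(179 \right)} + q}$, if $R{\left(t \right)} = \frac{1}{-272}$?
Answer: $- \frac{272}{888353} \approx -0.00030618$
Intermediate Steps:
$R{\left(t \right)} = - \frac{1}{272}$
$q = -3266$ ($q = \left(-142\right) 23 = -3266$)
$\frac{1}{R{\left(179 \right)} + q} = \frac{1}{- \frac{1}{272} - 3266} = \frac{1}{- \frac{888353}{272}} = - \frac{272}{888353}$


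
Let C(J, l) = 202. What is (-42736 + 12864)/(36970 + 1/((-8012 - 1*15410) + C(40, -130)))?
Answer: -693627840/858443399 ≈ -0.80801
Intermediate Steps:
(-42736 + 12864)/(36970 + 1/((-8012 - 1*15410) + C(40, -130))) = (-42736 + 12864)/(36970 + 1/((-8012 - 1*15410) + 202)) = -29872/(36970 + 1/((-8012 - 15410) + 202)) = -29872/(36970 + 1/(-23422 + 202)) = -29872/(36970 + 1/(-23220)) = -29872/(36970 - 1/23220) = -29872/858443399/23220 = -29872*23220/858443399 = -693627840/858443399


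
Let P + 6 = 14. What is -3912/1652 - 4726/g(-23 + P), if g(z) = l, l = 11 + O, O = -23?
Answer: 970051/2478 ≈ 391.47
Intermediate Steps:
P = 8 (P = -6 + 14 = 8)
l = -12 (l = 11 - 23 = -12)
g(z) = -12
-3912/1652 - 4726/g(-23 + P) = -3912/1652 - 4726/(-12) = -3912*1/1652 - 4726*(-1/12) = -978/413 + 2363/6 = 970051/2478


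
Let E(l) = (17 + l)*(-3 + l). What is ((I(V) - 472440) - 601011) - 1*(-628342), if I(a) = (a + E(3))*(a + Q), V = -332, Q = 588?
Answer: -530101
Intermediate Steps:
E(l) = (-3 + l)*(17 + l)
I(a) = a*(588 + a) (I(a) = (a + (-51 + 3² + 14*3))*(a + 588) = (a + (-51 + 9 + 42))*(588 + a) = (a + 0)*(588 + a) = a*(588 + a))
((I(V) - 472440) - 601011) - 1*(-628342) = ((-332*(588 - 332) - 472440) - 601011) - 1*(-628342) = ((-332*256 - 472440) - 601011) + 628342 = ((-84992 - 472440) - 601011) + 628342 = (-557432 - 601011) + 628342 = -1158443 + 628342 = -530101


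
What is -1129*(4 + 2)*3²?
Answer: -60966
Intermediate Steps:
-1129*(4 + 2)*3² = -6774*9 = -1129*54 = -60966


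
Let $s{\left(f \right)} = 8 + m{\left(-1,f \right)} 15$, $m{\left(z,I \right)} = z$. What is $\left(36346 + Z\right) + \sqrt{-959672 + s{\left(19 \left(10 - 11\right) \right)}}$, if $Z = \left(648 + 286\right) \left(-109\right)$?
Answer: $-65460 + 3 i \sqrt{106631} \approx -65460.0 + 979.63 i$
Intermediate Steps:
$Z = -101806$ ($Z = 934 \left(-109\right) = -101806$)
$s{\left(f \right)} = -7$ ($s{\left(f \right)} = 8 - 15 = -7$)
$\left(36346 + Z\right) + \sqrt{-959672 + s{\left(19 \left(10 - 11\right) \right)}} = \left(36346 - 101806\right) + \sqrt{-959672 - 7} = -65460 + \sqrt{-959679} = -65460 + 3 i \sqrt{106631}$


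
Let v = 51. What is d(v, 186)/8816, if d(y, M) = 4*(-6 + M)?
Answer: 45/551 ≈ 0.081670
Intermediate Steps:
d(y, M) = -24 + 4*M
d(v, 186)/8816 = (-24 + 4*186)/8816 = (-24 + 744)*(1/8816) = 720*(1/8816) = 45/551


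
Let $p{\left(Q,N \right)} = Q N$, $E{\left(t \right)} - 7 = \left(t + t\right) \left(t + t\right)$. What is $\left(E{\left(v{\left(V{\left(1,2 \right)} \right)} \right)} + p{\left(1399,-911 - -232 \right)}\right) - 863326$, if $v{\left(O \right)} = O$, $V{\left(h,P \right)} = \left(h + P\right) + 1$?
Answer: $-1813176$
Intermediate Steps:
$V{\left(h,P \right)} = 1 + P + h$ ($V{\left(h,P \right)} = \left(P + h\right) + 1 = 1 + P + h$)
$E{\left(t \right)} = 7 + 4 t^{2}$ ($E{\left(t \right)} = 7 + \left(t + t\right) \left(t + t\right) = 7 + 2 t 2 t = 7 + 4 t^{2}$)
$p{\left(Q,N \right)} = N Q$
$\left(E{\left(v{\left(V{\left(1,2 \right)} \right)} \right)} + p{\left(1399,-911 - -232 \right)}\right) - 863326 = \left(\left(7 + 4 \left(1 + 2 + 1\right)^{2}\right) + \left(-911 - -232\right) 1399\right) - 863326 = \left(\left(7 + 4 \cdot 4^{2}\right) + \left(-911 + 232\right) 1399\right) - 863326 = \left(\left(7 + 4 \cdot 16\right) - 949921\right) - 863326 = \left(\left(7 + 64\right) - 949921\right) - 863326 = \left(71 - 949921\right) - 863326 = -949850 - 863326 = -1813176$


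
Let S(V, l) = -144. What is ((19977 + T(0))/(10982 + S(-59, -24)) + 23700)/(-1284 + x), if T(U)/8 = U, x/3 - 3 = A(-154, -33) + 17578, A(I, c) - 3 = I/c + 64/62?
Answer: 7963297887/17297859844 ≈ 0.46036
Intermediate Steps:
A(I, c) = 125/31 + I/c (A(I, c) = 3 + (I/c + 64/62) = 3 + (I/c + 64*(1/62)) = 3 + (I/c + 32/31) = 3 + (32/31 + I/c) = 125/31 + I/c)
x = 1635842/31 (x = 9 + 3*((125/31 - 154/(-33)) + 17578) = 9 + 3*((125/31 - 154*(-1/33)) + 17578) = 9 + 3*((125/31 + 14/3) + 17578) = 9 + 3*(809/93 + 17578) = 9 + 3*(1635563/93) = 9 + 1635563/31 = 1635842/31 ≈ 52769.)
T(U) = 8*U
((19977 + T(0))/(10982 + S(-59, -24)) + 23700)/(-1284 + x) = ((19977 + 8*0)/(10982 - 144) + 23700)/(-1284 + 1635842/31) = ((19977 + 0)/10838 + 23700)/(1596038/31) = (19977*(1/10838) + 23700)*(31/1596038) = (19977/10838 + 23700)*(31/1596038) = (256880577/10838)*(31/1596038) = 7963297887/17297859844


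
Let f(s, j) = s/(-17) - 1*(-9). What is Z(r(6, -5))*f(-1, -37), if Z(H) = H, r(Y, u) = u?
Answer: -770/17 ≈ -45.294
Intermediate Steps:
f(s, j) = 9 - s/17 (f(s, j) = s*(-1/17) + 9 = -s/17 + 9 = 9 - s/17)
Z(r(6, -5))*f(-1, -37) = -5*(9 - 1/17*(-1)) = -5*(9 + 1/17) = -5*154/17 = -770/17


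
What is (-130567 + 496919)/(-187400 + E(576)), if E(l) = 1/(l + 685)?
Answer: -461969872/236311399 ≈ -1.9549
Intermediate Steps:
E(l) = 1/(685 + l)
(-130567 + 496919)/(-187400 + E(576)) = (-130567 + 496919)/(-187400 + 1/(685 + 576)) = 366352/(-187400 + 1/1261) = 366352/(-236311399/1261) = 366352*(-1261/236311399) = -461969872/236311399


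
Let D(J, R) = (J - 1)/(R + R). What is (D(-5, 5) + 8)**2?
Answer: 1369/25 ≈ 54.760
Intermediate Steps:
D(J, R) = (-1 + J)/(2*R) (D(J, R) = (-1 + J)/((2*R)) = (-1 + J)*(1/(2*R)) = (-1 + J)/(2*R))
(D(-5, 5) + 8)**2 = ((1/2)*(-1 - 5)/5 + 8)**2 = ((1/2)*(1/5)*(-6) + 8)**2 = (-3/5 + 8)**2 = (37/5)**2 = 1369/25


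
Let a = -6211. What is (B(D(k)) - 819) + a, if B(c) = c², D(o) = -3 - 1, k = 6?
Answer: -7014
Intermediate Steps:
D(o) = -4
(B(D(k)) - 819) + a = ((-4)² - 819) - 6211 = (16 - 819) - 6211 = -803 - 6211 = -7014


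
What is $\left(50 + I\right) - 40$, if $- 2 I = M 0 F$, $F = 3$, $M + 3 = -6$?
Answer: $10$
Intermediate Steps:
$M = -9$ ($M = -3 - 6 = -9$)
$I = 0$ ($I = - \frac{\left(-9\right) 0 \cdot 3}{2} = - \frac{0 \cdot 3}{2} = \left(- \frac{1}{2}\right) 0 = 0$)
$\left(50 + I\right) - 40 = \left(50 + 0\right) - 40 = 50 - 40 = 10$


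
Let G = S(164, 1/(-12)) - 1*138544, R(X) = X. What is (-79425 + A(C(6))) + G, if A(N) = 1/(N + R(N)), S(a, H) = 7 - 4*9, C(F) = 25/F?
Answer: -5449947/25 ≈ -2.1800e+5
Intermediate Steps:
S(a, H) = -29 (S(a, H) = 7 - 36 = -29)
A(N) = 1/(2*N) (A(N) = 1/(N + N) = 1/(2*N))
G = -138573 (G = -29 - 1*138544 = -29 - 138544 = -138573)
(-79425 + A(C(6))) + G = (-79425 + 1/(2*((25/6)))) - 138573 = (-79425 + 1/(2*((25*(⅙))))) - 138573 = (-79425 + 1/(2*(25/6))) - 138573 = (-79425 + (½)*(6/25)) - 138573 = (-79425 + 3/25) - 138573 = -1985622/25 - 138573 = -5449947/25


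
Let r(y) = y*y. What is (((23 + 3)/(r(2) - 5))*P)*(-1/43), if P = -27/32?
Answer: -351/688 ≈ -0.51017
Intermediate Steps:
r(y) = y²
P = -27/32 (P = -27*1/32 = -27/32 ≈ -0.84375)
(((23 + 3)/(r(2) - 5))*P)*(-1/43) = (((23 + 3)/(2² - 5))*(-27/32))*(-1/43) = ((26/(4 - 5))*(-27/32))*(-1*1/43) = ((26/(-1))*(-27/32))*(-1/43) = ((26*(-1))*(-27/32))*(-1/43) = -26*(-27/32)*(-1/43) = (351/16)*(-1/43) = -351/688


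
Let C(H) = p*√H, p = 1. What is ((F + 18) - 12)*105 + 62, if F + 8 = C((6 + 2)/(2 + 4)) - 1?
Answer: -253 + 70*√3 ≈ -131.76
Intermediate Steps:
C(H) = √H (C(H) = 1*√H = √H)
F = -9 + 2*√3/3 (F = -8 + (√((6 + 2)/(2 + 4)) - 1) = -8 + (√(8/6) - 1) = -8 + (√(8*(⅙)) - 1) = -8 + (√(4/3) - 1) = -8 + (2*√3/3 - 1) = -8 + (-1 + 2*√3/3) = -9 + 2*√3/3 ≈ -7.8453)
((F + 18) - 12)*105 + 62 = (((-9 + 2*√3/3) + 18) - 12)*105 + 62 = ((9 + 2*√3/3) - 12)*105 + 62 = (-3 + 2*√3/3)*105 + 62 = (-315 + 70*√3) + 62 = -253 + 70*√3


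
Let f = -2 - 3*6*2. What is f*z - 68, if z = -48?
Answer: 1756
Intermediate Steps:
f = -38 (f = -2 - 18*2 = -2 - 36 = -38)
f*z - 68 = -38*(-48) - 68 = 1824 - 68 = 1756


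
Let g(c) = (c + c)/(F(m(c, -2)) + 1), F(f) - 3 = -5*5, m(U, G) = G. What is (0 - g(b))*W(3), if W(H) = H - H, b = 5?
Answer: 0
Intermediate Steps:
F(f) = -22 (F(f) = 3 - 5*5 = 3 - 25 = -22)
g(c) = -2*c/21 (g(c) = (c + c)/(-22 + 1) = (2*c)/(-21) = (2*c)*(-1/21) = -2*c/21)
W(H) = 0
(0 - g(b))*W(3) = (0 - (-2)*5/21)*0 = (0 - 1*(-10/21))*0 = (0 + 10/21)*0 = (10/21)*0 = 0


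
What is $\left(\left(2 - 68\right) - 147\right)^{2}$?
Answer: $45369$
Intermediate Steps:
$\left(\left(2 - 68\right) - 147\right)^{2} = \left(-66 - 147\right)^{2} = \left(-213\right)^{2} = 45369$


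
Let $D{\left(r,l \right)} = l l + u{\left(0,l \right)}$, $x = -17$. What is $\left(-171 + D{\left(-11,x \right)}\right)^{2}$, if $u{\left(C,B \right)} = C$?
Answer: $13924$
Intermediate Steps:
$D{\left(r,l \right)} = l^{2}$ ($D{\left(r,l \right)} = l l + 0 = l^{2} + 0 = l^{2}$)
$\left(-171 + D{\left(-11,x \right)}\right)^{2} = \left(-171 + \left(-17\right)^{2}\right)^{2} = \left(-171 + 289\right)^{2} = 118^{2} = 13924$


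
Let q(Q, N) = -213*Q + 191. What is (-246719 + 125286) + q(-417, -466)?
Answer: -32421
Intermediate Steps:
q(Q, N) = 191 - 213*Q
(-246719 + 125286) + q(-417, -466) = (-246719 + 125286) + (191 - 213*(-417)) = -121433 + (191 + 88821) = -121433 + 89012 = -32421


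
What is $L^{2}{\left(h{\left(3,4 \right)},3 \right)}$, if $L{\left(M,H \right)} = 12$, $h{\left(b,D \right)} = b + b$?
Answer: $144$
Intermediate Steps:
$h{\left(b,D \right)} = 2 b$
$L^{2}{\left(h{\left(3,4 \right)},3 \right)} = 12^{2} = 144$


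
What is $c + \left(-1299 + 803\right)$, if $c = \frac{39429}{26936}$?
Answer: $- \frac{1024679}{2072} \approx -494.54$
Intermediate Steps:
$c = \frac{3033}{2072}$ ($c = 39429 \cdot \frac{1}{26936} = \frac{3033}{2072} \approx 1.4638$)
$c + \left(-1299 + 803\right) = \frac{3033}{2072} + \left(-1299 + 803\right) = \frac{3033}{2072} - 496 = - \frac{1024679}{2072}$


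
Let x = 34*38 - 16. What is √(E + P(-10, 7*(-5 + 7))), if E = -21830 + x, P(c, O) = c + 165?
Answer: I*√20399 ≈ 142.83*I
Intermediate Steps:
P(c, O) = 165 + c
x = 1276 (x = 1292 - 16 = 1276)
E = -20554 (E = -21830 + 1276 = -20554)
√(E + P(-10, 7*(-5 + 7))) = √(-20554 + (165 - 10)) = √(-20554 + 155) = √(-20399) = I*√20399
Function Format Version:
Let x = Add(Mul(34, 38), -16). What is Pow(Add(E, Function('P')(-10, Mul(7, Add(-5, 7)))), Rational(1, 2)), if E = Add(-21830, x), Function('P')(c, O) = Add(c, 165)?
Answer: Mul(I, Pow(20399, Rational(1, 2))) ≈ Mul(142.83, I)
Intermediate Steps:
Function('P')(c, O) = Add(165, c)
x = 1276 (x = Add(1292, -16) = 1276)
E = -20554 (E = Add(-21830, 1276) = -20554)
Pow(Add(E, Function('P')(-10, Mul(7, Add(-5, 7)))), Rational(1, 2)) = Pow(Add(-20554, Add(165, -10)), Rational(1, 2)) = Pow(Add(-20554, 155), Rational(1, 2)) = Pow(-20399, Rational(1, 2)) = Mul(I, Pow(20399, Rational(1, 2)))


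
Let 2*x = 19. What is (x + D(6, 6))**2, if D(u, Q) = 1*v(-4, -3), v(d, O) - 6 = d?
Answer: 529/4 ≈ 132.25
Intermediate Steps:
x = 19/2 (x = (1/2)*19 = 19/2 ≈ 9.5000)
v(d, O) = 6 + d
D(u, Q) = 2 (D(u, Q) = 1*(6 - 4) = 1*2 = 2)
(x + D(6, 6))**2 = (19/2 + 2)**2 = (23/2)**2 = 529/4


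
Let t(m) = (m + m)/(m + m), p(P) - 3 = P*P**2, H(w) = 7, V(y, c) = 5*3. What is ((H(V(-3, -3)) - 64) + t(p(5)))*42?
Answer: -2352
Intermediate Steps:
V(y, c) = 15
p(P) = 3 + P**3 (p(P) = 3 + P*P**2 = 3 + P**3)
t(m) = 1 (t(m) = (2*m)/((2*m)) = (2*m)*(1/(2*m)) = 1)
((H(V(-3, -3)) - 64) + t(p(5)))*42 = ((7 - 64) + 1)*42 = (-57 + 1)*42 = -56*42 = -2352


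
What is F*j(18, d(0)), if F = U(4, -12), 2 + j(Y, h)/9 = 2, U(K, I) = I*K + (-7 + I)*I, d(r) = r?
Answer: 0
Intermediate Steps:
U(K, I) = I*K + I*(-7 + I)
j(Y, h) = 0 (j(Y, h) = -18 + 9*2 = -18 + 18 = 0)
F = 180 (F = -12*(-7 - 12 + 4) = -12*(-15) = 180)
F*j(18, d(0)) = 180*0 = 0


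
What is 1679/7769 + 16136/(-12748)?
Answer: -25989173/24759803 ≈ -1.0497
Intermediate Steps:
1679/7769 + 16136/(-12748) = 1679*(1/7769) + 16136*(-1/12748) = 1679/7769 - 4034/3187 = -25989173/24759803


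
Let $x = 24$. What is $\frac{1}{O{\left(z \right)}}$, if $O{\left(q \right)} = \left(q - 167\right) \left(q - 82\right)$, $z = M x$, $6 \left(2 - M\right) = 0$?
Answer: $\frac{1}{4046} \approx 0.00024716$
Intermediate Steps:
$M = 2$ ($M = 2 - 0 = 2 + 0 = 2$)
$z = 48$ ($z = 2 \cdot 24 = 48$)
$O{\left(q \right)} = \left(-167 + q\right) \left(-82 + q\right)$
$\frac{1}{O{\left(z \right)}} = \frac{1}{13694 + 48^{2} - 11952} = \frac{1}{13694 + 2304 - 11952} = \frac{1}{4046}$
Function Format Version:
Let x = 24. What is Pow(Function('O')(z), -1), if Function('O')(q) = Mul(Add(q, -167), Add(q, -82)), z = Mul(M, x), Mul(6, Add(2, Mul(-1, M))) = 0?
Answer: Rational(1, 4046) ≈ 0.00024716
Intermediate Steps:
M = 2 (M = Add(2, Mul(Rational(-1, 6), 0)) = Add(2, 0) = 2)
z = 48 (z = Mul(2, 24) = 48)
Function('O')(q) = Mul(Add(-167, q), Add(-82, q))
Pow(Function('O')(z), -1) = Pow(Add(13694, Pow(48, 2), Mul(-249, 48)), -1) = Pow(Add(13694, 2304, -11952), -1) = Pow(4046, -1) = Rational(1, 4046)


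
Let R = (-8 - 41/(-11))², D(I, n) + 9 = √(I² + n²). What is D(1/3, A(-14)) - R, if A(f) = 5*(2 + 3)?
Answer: -3298/121 + √5626/3 ≈ -2.2540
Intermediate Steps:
A(f) = 25 (A(f) = 5*5 = 25)
D(I, n) = -9 + √(I² + n²)
R = 2209/121 (R = (-8 - 41*(-1/11))² = (-8 + 41/11)² = (-47/11)² = 2209/121 ≈ 18.256)
D(1/3, A(-14)) - R = (-9 + √((1/3)² + 25²)) - 1*2209/121 = (-9 + √((⅓)² + 625)) - 2209/121 = (-9 + √(⅑ + 625)) - 2209/121 = (-9 + √(5626/9)) - 2209/121 = (-9 + √5626/3) - 2209/121 = -3298/121 + √5626/3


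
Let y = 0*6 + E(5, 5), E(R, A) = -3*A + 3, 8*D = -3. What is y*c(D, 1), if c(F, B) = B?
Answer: -12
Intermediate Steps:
D = -3/8 (D = (1/8)*(-3) = -3/8 ≈ -0.37500)
E(R, A) = 3 - 3*A
y = -12 (y = 0*6 + (3 - 3*5) = 0 + (3 - 15) = 0 - 12 = -12)
y*c(D, 1) = -12*1 = -12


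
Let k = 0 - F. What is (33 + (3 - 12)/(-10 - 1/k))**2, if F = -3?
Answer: 1102500/961 ≈ 1147.2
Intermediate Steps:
k = 3 (k = 0 - 1*(-3) = 0 + 3 = 3)
(33 + (3 - 12)/(-10 - 1/k))**2 = (33 + (3 - 12)/(-10 - 1/3))**2 = (33 - 9/(-10 - 1*1/3))**2 = (33 - 9/(-10 - 1/3))**2 = (33 - 9/(-31/3))**2 = (33 - 9*(-3/31))**2 = (33 + 27/31)**2 = (1050/31)**2 = 1102500/961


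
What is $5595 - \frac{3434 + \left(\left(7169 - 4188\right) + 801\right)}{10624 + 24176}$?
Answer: $\frac{12168674}{2175} \approx 5594.8$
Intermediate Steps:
$5595 - \frac{3434 + \left(\left(7169 - 4188\right) + 801\right)}{10624 + 24176} = 5595 - \frac{3434 + \left(2981 + 801\right)}{34800} = 5595 - \left(3434 + 3782\right) \frac{1}{34800} = 5595 - 7216 \cdot \frac{1}{34800} = 5595 - \frac{451}{2175} = \frac{12168674}{2175}$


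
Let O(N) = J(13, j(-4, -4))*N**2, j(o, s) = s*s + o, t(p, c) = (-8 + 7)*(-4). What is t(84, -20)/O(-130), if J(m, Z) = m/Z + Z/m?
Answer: 12/101725 ≈ 0.00011797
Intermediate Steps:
t(p, c) = 4 (t(p, c) = -1*(-4) = 4)
j(o, s) = o + s**2 (j(o, s) = s**2 + o = o + s**2)
J(m, Z) = Z/m + m/Z
O(N) = 313*N**2/156 (O(N) = ((-4 + (-4)**2)/13 + 13/(-4 + (-4)**2))*N**2 = ((-4 + 16)*(1/13) + 13/(-4 + 16))*N**2 = (12*(1/13) + 13/12)*N**2 = (12/13 + 13*(1/12))*N**2 = (12/13 + 13/12)*N**2 = 313*N**2/156)
t(84, -20)/O(-130) = 4/(((313/156)*(-130)**2)) = 4/(((313/156)*16900)) = 4/(101725/3) = 4*(3/101725) = 12/101725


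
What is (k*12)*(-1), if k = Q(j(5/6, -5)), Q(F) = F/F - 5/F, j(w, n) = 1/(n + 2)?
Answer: -192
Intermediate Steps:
j(w, n) = 1/(2 + n)
Q(F) = 1 - 5/F
k = 16 (k = (-5 + 1/(2 - 5))/(1/(2 - 5)) = (-5 + 1/(-3))/(1/(-3)) = (-5 - 1/3)/(-1/3) = -3*(-16/3) = 16)
(k*12)*(-1) = (16*12)*(-1) = 192*(-1) = -192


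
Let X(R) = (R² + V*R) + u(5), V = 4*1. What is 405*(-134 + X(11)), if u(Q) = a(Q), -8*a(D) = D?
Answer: 98415/8 ≈ 12302.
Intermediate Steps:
V = 4
a(D) = -D/8
u(Q) = -Q/8
X(R) = -5/8 + R² + 4*R (X(R) = (R² + 4*R) - ⅛*5 = (R² + 4*R) - 5/8 = -5/8 + R² + 4*R)
405*(-134 + X(11)) = 405*(-134 + (-5/8 + 11² + 4*11)) = 405*(-134 + (-5/8 + 121 + 44)) = 405*(-134 + 1315/8) = 405*(243/8) = 98415/8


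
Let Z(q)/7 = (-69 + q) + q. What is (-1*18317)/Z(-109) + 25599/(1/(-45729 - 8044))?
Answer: -2765458850926/2009 ≈ -1.3765e+9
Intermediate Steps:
Z(q) = -483 + 14*q (Z(q) = 7*((-69 + q) + q) = 7*(-69 + 2*q) = -483 + 14*q)
(-1*18317)/Z(-109) + 25599/(1/(-45729 - 8044)) = (-1*18317)/(-483 + 14*(-109)) + 25599/(1/(-45729 - 8044)) = -18317/(-483 - 1526) + 25599/(1/(-53773)) = -18317/(-2009) + 25599/(-1/53773) = -18317*(-1/2009) + 25599*(-53773) = 18317/2009 - 1376535027 = -2765458850926/2009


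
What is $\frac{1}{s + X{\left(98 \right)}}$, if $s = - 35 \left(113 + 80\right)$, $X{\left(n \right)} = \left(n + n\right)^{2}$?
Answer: $\frac{1}{31661} \approx 3.1585 \cdot 10^{-5}$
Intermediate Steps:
$X{\left(n \right)} = 4 n^{2}$ ($X{\left(n \right)} = \left(2 n\right)^{2} = 4 n^{2}$)
$s = -6755$ ($s = \left(-35\right) 193 = -6755$)
$\frac{1}{s + X{\left(98 \right)}} = \frac{1}{-6755 + 4 \cdot 98^{2}} = \frac{1}{-6755 + 4 \cdot 9604} = \frac{1}{-6755 + 38416} = \frac{1}{31661}$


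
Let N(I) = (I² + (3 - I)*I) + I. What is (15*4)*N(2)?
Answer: 480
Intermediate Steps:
N(I) = I + I² + I*(3 - I) (N(I) = (I² + I*(3 - I)) + I = I + I² + I*(3 - I))
(15*4)*N(2) = (15*4)*(4*2) = 60*8 = 480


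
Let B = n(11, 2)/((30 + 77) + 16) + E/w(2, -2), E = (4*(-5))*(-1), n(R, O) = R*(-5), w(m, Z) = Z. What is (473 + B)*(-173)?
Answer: -9842662/123 ≈ -80022.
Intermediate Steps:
n(R, O) = -5*R
E = 20 (E = -20*(-1) = 20)
B = -1285/123 (B = (-5*11)/((30 + 77) + 16) + 20/(-2) = -55/(107 + 16) + 20*(-½) = -55/123 - 10 = -1285/123 ≈ -10.447)
(473 + B)*(-173) = (473 - 1285/123)*(-173) = (56894/123)*(-173) = -9842662/123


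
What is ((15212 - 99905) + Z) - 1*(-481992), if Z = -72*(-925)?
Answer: 463899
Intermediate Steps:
Z = 66600
((15212 - 99905) + Z) - 1*(-481992) = ((15212 - 99905) + 66600) - 1*(-481992) = (-84693 + 66600) + 481992 = -18093 + 481992 = 463899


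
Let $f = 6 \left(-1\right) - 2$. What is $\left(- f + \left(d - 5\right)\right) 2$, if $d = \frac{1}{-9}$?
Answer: $\frac{52}{9} \approx 5.7778$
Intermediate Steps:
$f = -8$ ($f = -6 - 2 = -8$)
$d = - \frac{1}{9} \approx -0.11111$
$\left(- f + \left(d - 5\right)\right) 2 = \left(\left(-1\right) \left(-8\right) - \frac{46}{9}\right) 2 = \left(8 - \frac{46}{9}\right) 2 = \frac{26}{9} \cdot 2 = \frac{52}{9}$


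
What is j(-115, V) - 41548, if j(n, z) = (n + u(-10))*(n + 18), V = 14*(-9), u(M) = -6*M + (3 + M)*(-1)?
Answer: -36892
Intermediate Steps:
u(M) = -3 - 7*M (u(M) = -6*M + (-3 - M) = -3 - 7*M)
V = -126
j(n, z) = (18 + n)*(67 + n) (j(n, z) = (n + (-3 - 7*(-10)))*(n + 18) = (n + (-3 + 70))*(18 + n) = (n + 67)*(18 + n) = (67 + n)*(18 + n) = (18 + n)*(67 + n))
j(-115, V) - 41548 = (1206 + (-115)**2 + 85*(-115)) - 41548 = (1206 + 13225 - 9775) - 41548 = 4656 - 41548 = -36892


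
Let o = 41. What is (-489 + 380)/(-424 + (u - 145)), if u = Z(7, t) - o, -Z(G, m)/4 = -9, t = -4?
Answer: 109/574 ≈ 0.18990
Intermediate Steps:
Z(G, m) = 36 (Z(G, m) = -4*(-9) = 36)
u = -5 (u = 36 - 1*41 = 36 - 41 = -5)
(-489 + 380)/(-424 + (u - 145)) = (-489 + 380)/(-424 + (-5 - 145)) = -109/(-424 - 150) = -109/(-574) = -109*(-1/574) = 109/574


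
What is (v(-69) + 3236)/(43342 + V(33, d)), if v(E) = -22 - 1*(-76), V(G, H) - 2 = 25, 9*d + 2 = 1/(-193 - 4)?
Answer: 3290/43369 ≈ 0.075861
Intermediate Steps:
d = -395/1773 (d = -2/9 + 1/(9*(-193 - 4)) = -2/9 + (⅑)/(-197) = -2/9 + (⅑)*(-1/197) = -2/9 - 1/1773 = -395/1773 ≈ -0.22279)
V(G, H) = 27 (V(G, H) = 2 + 25 = 27)
v(E) = 54 (v(E) = -22 + 76 = 54)
(v(-69) + 3236)/(43342 + V(33, d)) = (54 + 3236)/(43342 + 27) = 3290/43369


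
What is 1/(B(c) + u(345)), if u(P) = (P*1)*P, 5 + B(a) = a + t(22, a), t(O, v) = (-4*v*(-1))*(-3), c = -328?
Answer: 1/122628 ≈ 8.1547e-6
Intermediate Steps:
t(O, v) = -12*v (t(O, v) = (4*v)*(-3) = -12*v)
B(a) = -5 - 11*a (B(a) = -5 + (a - 12*a) = -5 - 11*a)
u(P) = P² (u(P) = P*P = P²)
1/(B(c) + u(345)) = 1/((-5 - 11*(-328)) + 345²) = 1/((-5 + 3608) + 119025) = 1/(3603 + 119025) = 1/122628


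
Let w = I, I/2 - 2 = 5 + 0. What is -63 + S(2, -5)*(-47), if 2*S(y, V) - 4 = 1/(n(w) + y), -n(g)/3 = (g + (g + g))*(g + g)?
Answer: -1107117/7052 ≈ -156.99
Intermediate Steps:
I = 14 (I = 4 + 2*(5 + 0) = 4 + 2*5 = 4 + 10 = 14)
w = 14
n(g) = -18*g² (n(g) = -3*(g + (g + g))*(g + g) = -3*(g + 2*g)*2*g = -3*3*g*2*g = -18*g²)
S(y, V) = 2 + 1/(2*(-3528 + y)) (S(y, V) = 2 + 1/(2*(-18*14² + y)) = 2 + 1/(2*(-18*196 + y)) = 2 + 1/(2*(-3528 + y)))
-63 + S(2, -5)*(-47) = -63 + ((-14111 + 4*2)/(2*(-3528 + 2)))*(-47) = -63 + ((½)*(-14111 + 8)/(-3526))*(-47) = -63 + ((½)*(-1/3526)*(-14103))*(-47) = -63 + (14103/7052)*(-47) = -63 - 662841/7052 = -1107117/7052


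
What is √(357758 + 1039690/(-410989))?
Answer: 2*√15107294253074827/410989 ≈ 598.13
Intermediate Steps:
√(357758 + 1039690/(-410989)) = √(357758 + 1039690*(-1/410989)) = √(357758 - 1039690/410989) = √(147033562972/410989) = 2*√15107294253074827/410989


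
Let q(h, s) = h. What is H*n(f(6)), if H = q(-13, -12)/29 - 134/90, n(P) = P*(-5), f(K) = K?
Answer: 5056/87 ≈ 58.115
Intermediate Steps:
n(P) = -5*P
H = -2528/1305 (H = -13/29 - 134/90 = -13*1/29 - 134*1/90 = -13/29 - 67/45 = -2528/1305 ≈ -1.9372)
H*n(f(6)) = -(-2528)*6/261 = -2528/1305*(-30) = 5056/87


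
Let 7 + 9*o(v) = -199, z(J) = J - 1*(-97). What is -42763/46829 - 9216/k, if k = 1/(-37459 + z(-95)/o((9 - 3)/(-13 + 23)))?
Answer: 1665143881261715/4823387 ≈ 3.4522e+8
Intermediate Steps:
z(J) = 97 + J (z(J) = J + 97 = 97 + J)
o(v) = -206/9 (o(v) = -7/9 + (⅑)*(-199) = -7/9 - 199/9 = -206/9)
k = -103/3858286 (k = 1/(-37459 + (97 - 95)/(-206/9)) = 1/(-37459 + 2*(-9/206)) = 1/(-37459 - 9/103) = 1/(-3858286/103) = -103/3858286 ≈ -2.6696e-5)
-42763/46829 - 9216/k = -42763/46829 - 9216/(-103/3858286) = -42763*1/46829 - 9216*(-3858286/103) = -42763/46829 + 35557963776/103 = 1665143881261715/4823387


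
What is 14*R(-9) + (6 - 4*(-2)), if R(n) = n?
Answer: -112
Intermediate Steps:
14*R(-9) + (6 - 4*(-2)) = 14*(-9) + (6 - 4*(-2)) = -126 + (6 + 8) = -126 + 14 = -112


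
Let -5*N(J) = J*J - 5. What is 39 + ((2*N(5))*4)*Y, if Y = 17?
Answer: -505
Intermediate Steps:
N(J) = 1 - J²/5 (N(J) = -(J*J - 5)/5 = -(J² - 5)/5 = -(-5 + J²)/5 = 1 - J²/5)
39 + ((2*N(5))*4)*Y = 39 + ((2*(1 - ⅕*5²))*4)*17 = 39 + ((2*(1 - ⅕*25))*4)*17 = 39 + ((2*(1 - 5))*4)*17 = 39 + ((2*(-4))*4)*17 = 39 - 8*4*17 = 39 - 32*17 = 39 - 544 = -505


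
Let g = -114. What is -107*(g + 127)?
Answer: -1391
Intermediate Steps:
-107*(g + 127) = -107*(-114 + 127) = -107*13 = -1391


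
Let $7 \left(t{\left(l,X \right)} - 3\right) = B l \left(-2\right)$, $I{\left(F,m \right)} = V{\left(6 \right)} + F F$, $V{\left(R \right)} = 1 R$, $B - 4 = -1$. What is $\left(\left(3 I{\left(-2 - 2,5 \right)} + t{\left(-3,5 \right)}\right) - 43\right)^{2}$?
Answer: $\frac{40000}{49} \approx 816.33$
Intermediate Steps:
$B = 3$ ($B = 4 - 1 = 3$)
$V{\left(R \right)} = R$
$I{\left(F,m \right)} = 6 + F^{2}$ ($I{\left(F,m \right)} = 6 + F F = 6 + F^{2}$)
$t{\left(l,X \right)} = 3 - \frac{6 l}{7}$ ($t{\left(l,X \right)} = 3 + \frac{3 l \left(-2\right)}{7} = 3 + \frac{\left(-6\right) l}{7} = 3 - \frac{6 l}{7}$)
$\left(\left(3 I{\left(-2 - 2,5 \right)} + t{\left(-3,5 \right)}\right) - 43\right)^{2} = \left(\left(3 \left(6 + \left(-2 - 2\right)^{2}\right) + \left(3 - - \frac{18}{7}\right)\right) - 43\right)^{2} = \left(\left(3 \left(6 + \left(-2 - 2\right)^{2}\right) + \left(3 + \frac{18}{7}\right)\right) - 43\right)^{2} = \left(\left(3 \left(6 + \left(-4\right)^{2}\right) + \frac{39}{7}\right) - 43\right)^{2} = \left(\left(3 \left(6 + 16\right) + \frac{39}{7}\right) - 43\right)^{2} = \left(\left(3 \cdot 22 + \frac{39}{7}\right) - 43\right)^{2} = \left(\left(66 + \frac{39}{7}\right) - 43\right)^{2} = \left(\frac{501}{7} - 43\right)^{2} = \left(\frac{200}{7}\right)^{2} = \frac{40000}{49}$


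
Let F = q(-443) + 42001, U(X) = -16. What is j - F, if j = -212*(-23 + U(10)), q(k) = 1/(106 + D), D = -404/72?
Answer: -60955549/1807 ≈ -33733.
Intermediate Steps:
D = -101/18 (D = -404*1/72 = -101/18 ≈ -5.6111)
q(k) = 18/1807 (q(k) = 1/(106 - 101/18) = 1/(1807/18) = 18/1807)
j = 8268 (j = -212*(-23 - 16) = -212*(-39) = 8268)
F = 75895825/1807 (F = 18/1807 + 42001 = 75895825/1807 ≈ 42001.)
j - F = 8268 - 1*75895825/1807 = 8268 - 75895825/1807 = -60955549/1807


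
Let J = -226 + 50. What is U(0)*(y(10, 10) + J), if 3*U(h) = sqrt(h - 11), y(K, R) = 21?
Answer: -155*I*sqrt(11)/3 ≈ -171.36*I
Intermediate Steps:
U(h) = sqrt(-11 + h)/3 (U(h) = sqrt(h - 11)/3 = sqrt(-11 + h)/3)
J = -176
U(0)*(y(10, 10) + J) = (sqrt(-11 + 0)/3)*(21 - 176) = (sqrt(-11)/3)*(-155) = ((I*sqrt(11))/3)*(-155) = (I*sqrt(11)/3)*(-155) = -155*I*sqrt(11)/3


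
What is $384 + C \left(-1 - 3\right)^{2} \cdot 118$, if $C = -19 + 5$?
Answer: $-26048$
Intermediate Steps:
$C = -14$
$384 + C \left(-1 - 3\right)^{2} \cdot 118 = 384 + - 14 \left(-1 - 3\right)^{2} \cdot 118 = 384 + - 14 \left(-4\right)^{2} \cdot 118 = 384 + \left(-14\right) 16 \cdot 118 = 384 - 26432 = -26048$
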